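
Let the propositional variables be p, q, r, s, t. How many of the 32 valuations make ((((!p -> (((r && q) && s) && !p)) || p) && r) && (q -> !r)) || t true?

Initial set: {(((((!p -> (((r && q) && s) && !p)) || p) && r) && (q -> !r)) || t)}.
(((((!p -> (((r && q) && s) && !p)) || p) && r) && (q -> !r)) || t): β-rule — branch into ((((!p -> (((r && q) && s) && !p)) || p) && r) && (q -> !r))  //  t.
  branch 1 (add ((((!p -> (((r && q) && s) && !p)) || p) && r) && (q -> !r))):
    ((((!p -> (((r && q) && s) && !p)) || p) && r) && (q -> !r)): α-rule — add (((!p -> (((r && q) && s) && !p)) || p) && r), (q -> !r).
    (((!p -> (((r && q) && s) && !p)) || p) && r): α-rule — add ((!p -> (((r && q) && s) && !p)) || p), r.
    (q -> !r): β-rule — branch into !q  //  !r.
      branch 1.1 (add !q):
        ((!p -> (((r && q) && s) && !p)) || p): β-rule — branch into (!p -> (((r && q) && s) && !p))  //  p.
          branch 1.1.1 (add (!p -> (((r && q) && s) && !p))):
            (!p -> (((r && q) && s) && !p)): β-rule — branch into !!p  //  (((r && q) && s) && !p).
              branch 1.1.1.1 (add !!p):
                ○ open, literals {p=T, q=F, r=T}.
              branch 1.1.1.2 (add (((r && q) && s) && !p)):
                (((r && q) && s) && !p): α-rule — add ((r && q) && s), !p.
                ((r && q) && s): α-rule — add (r && q), s.
                (r && q): α-rule — add r, q.
                × closes — contains both q and !q.
          branch 1.1.2 (add p):
            ○ open, literals {p=T, q=F, r=T}.
      branch 1.2 (add !r):
        × closes — contains both r and !r.
  branch 2 (add t):
    ○ open, literals {t=T}.
2 branches closed, 3 open.
Each open branch fixes some atoms; the unmentioned ones are free. Counting distinct full assignments: branch {p=T, q=F, r=T} (s, t) contributes 4 new; branch {p=T, q=F, r=T} (s, t) contributes 0 new; branch {t=T} (p, q, r, s) contributes 14 new. Total: 18.

18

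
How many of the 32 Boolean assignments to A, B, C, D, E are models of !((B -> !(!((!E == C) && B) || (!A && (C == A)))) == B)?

26

Initial set: {!((B -> !(!((!E == C) && B) || (!A && (C == A)))) == B)}.
!((B -> !(!((!E == C) && B) || (!A && (C == A)))) == B): β-rule — branch into (B -> !(!((!E == C) && B) || (!A && (C == A)))), !B  //  !(B -> !(!((!E == C) && B) || (!A && (C == A)))), B.
  branch 1 (add (B -> !(!((!E == C) && B) || (!A && (C == A)))), !B):
    (B -> !(!((!E == C) && B) || (!A && (C == A)))): β-rule — branch into !B  //  !(!((!E == C) && B) || (!A && (C == A))).
      branch 1.1 (add !B):
        ○ open, literals {B=0}.
      branch 1.2 (add !(!((!E == C) && B) || (!A && (C == A)))):
        !(!((!E == C) && B) || (!A && (C == A))): α-rule — add !!((!E == C) && B), !(!A && (C == A)).
        !!((!E == C) && B): α-rule — add (!E == C), B.
        × closes — contains both B and !B.
  branch 2 (add !(B -> !(!((!E == C) && B) || (!A && (C == A)))), B):
    !(B -> !(!((!E == C) && B) || (!A && (C == A)))): α-rule — add B, !!(!((!E == C) && B) || (!A && (C == A))).
    !!(!((!E == C) && B) || (!A && (C == A))): β-rule — branch into !((!E == C) && B)  //  (!A && (C == A)).
      branch 2.1 (add !((!E == C) && B)):
        !((!E == C) && B): β-rule — branch into !(!E == C)  //  !B.
          branch 2.1.1 (add !(!E == C)):
            !(!E == C): β-rule — branch into !E, !C  //  !!E, C.
              branch 2.1.1.1 (add !E, !C):
                ○ open, literals {B=1, C=0, E=0}.
              branch 2.1.1.2 (add !!E, C):
                ○ open, literals {B=1, C=1, E=1}.
          branch 2.1.2 (add !B):
            × closes — contains both B and !B.
      branch 2.2 (add (!A && (C == A))):
        (!A && (C == A)): α-rule — add !A, (C == A).
        (C == A): β-rule — branch into C, A  //  !C, !A.
          branch 2.2.1 (add C, A):
            × closes — contains both A and !A.
          branch 2.2.2 (add !C, !A):
            ○ open, literals {A=0, B=1, C=0}.
3 branches closed, 4 open.
Each open branch fixes some atoms; the unmentioned ones are free. Counting distinct full assignments: branch {B=0} (A, C, D, E) contributes 16 new; branch {B=1, C=0, E=0} (A, D) contributes 4 new; branch {B=1, C=1, E=1} (A, D) contributes 4 new; branch {A=0, B=1, C=0} (D, E) contributes 2 new. Total: 26.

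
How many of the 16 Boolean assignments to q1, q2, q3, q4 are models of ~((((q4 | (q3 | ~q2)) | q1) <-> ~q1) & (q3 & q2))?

14

Initial set: {~((((q4 | (q3 | ~q2)) | q1) <-> ~q1) & (q3 & q2))}.
~((((q4 | (q3 | ~q2)) | q1) <-> ~q1) & (q3 & q2)): β-rule — branch into ~(((q4 | (q3 | ~q2)) | q1) <-> ~q1)  //  ~(q3 & q2).
  branch 1 (add ~(((q4 | (q3 | ~q2)) | q1) <-> ~q1)):
    ~(((q4 | (q3 | ~q2)) | q1) <-> ~q1): β-rule — branch into ((q4 | (q3 | ~q2)) | q1), ~~q1  //  ~((q4 | (q3 | ~q2)) | q1), ~q1.
      branch 1.1 (add ((q4 | (q3 | ~q2)) | q1), ~~q1):
        ((q4 | (q3 | ~q2)) | q1): β-rule — branch into (q4 | (q3 | ~q2))  //  q1.
          branch 1.1.1 (add (q4 | (q3 | ~q2))):
            (q4 | (q3 | ~q2)): β-rule — branch into q4  //  (q3 | ~q2).
              branch 1.1.1.1 (add q4):
                ○ open, literals {q1=1, q4=1}.
              branch 1.1.1.2 (add (q3 | ~q2)):
                (q3 | ~q2): β-rule — branch into q3  //  ~q2.
                  branch 1.1.1.2.1 (add q3):
                    ○ open, literals {q1=1, q3=1}.
                  branch 1.1.1.2.2 (add ~q2):
                    ○ open, literals {q1=1, q2=0}.
          branch 1.1.2 (add q1):
            ○ open, literals {q1=1}.
      branch 1.2 (add ~((q4 | (q3 | ~q2)) | q1), ~q1):
        ~((q4 | (q3 | ~q2)) | q1): α-rule — add ~(q4 | (q3 | ~q2)), ~q1.
        ~(q4 | (q3 | ~q2)): α-rule — add ~q4, ~(q3 | ~q2).
        ~(q3 | ~q2): α-rule — add ~q3, ~~q2.
        ○ open, literals {q1=0, q2=1, q3=0, q4=0}.
  branch 2 (add ~(q3 & q2)):
    ~(q3 & q2): β-rule — branch into ~q3  //  ~q2.
      branch 2.1 (add ~q3):
        ○ open, literals {q3=0}.
      branch 2.2 (add ~q2):
        ○ open, literals {q2=0}.
0 branches closed, 7 open.
Each open branch fixes some atoms; the unmentioned ones are free. Counting distinct full assignments: branch {q1=1, q4=1} (q2, q3) contributes 4 new; branch {q1=1, q3=1} (q2, q4) contributes 2 new; branch {q1=1, q2=0} (q3, q4) contributes 1 new; branch {q1=1} (q2, q3, q4) contributes 1 new; branch {q1=0, q2=1, q3=0, q4=0} (none free) contributes 1 new; branch {q3=0} (q1, q2, q4) contributes 3 new; branch {q2=0} (q1, q3, q4) contributes 2 new. Total: 14.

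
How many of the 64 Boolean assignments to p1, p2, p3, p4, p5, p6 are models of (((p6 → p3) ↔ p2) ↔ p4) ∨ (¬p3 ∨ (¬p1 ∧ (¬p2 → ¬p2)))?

56

Initial set: {((((p6 → p3) ↔ p2) ↔ p4) ∨ (¬p3 ∨ (¬p1 ∧ (¬p2 → ¬p2))))}.
((((p6 → p3) ↔ p2) ↔ p4) ∨ (¬p3 ∨ (¬p1 ∧ (¬p2 → ¬p2)))): β-rule — branch into (((p6 → p3) ↔ p2) ↔ p4)  //  (¬p3 ∨ (¬p1 ∧ (¬p2 → ¬p2))).
  branch 1 (add (((p6 → p3) ↔ p2) ↔ p4)):
    (((p6 → p3) ↔ p2) ↔ p4): β-rule — branch into ((p6 → p3) ↔ p2), p4  //  ¬((p6 → p3) ↔ p2), ¬p4.
      branch 1.1 (add ((p6 → p3) ↔ p2), p4):
        ((p6 → p3) ↔ p2): β-rule — branch into (p6 → p3), p2  //  ¬(p6 → p3), ¬p2.
          branch 1.1.1 (add (p6 → p3), p2):
            (p6 → p3): β-rule — branch into ¬p6  //  p3.
              branch 1.1.1.1 (add ¬p6):
                ○ open, literals {p2=1, p4=1, p6=0}.
              branch 1.1.1.2 (add p3):
                ○ open, literals {p2=1, p3=1, p4=1}.
          branch 1.1.2 (add ¬(p6 → p3), ¬p2):
            ¬(p6 → p3): α-rule — add p6, ¬p3.
            ○ open, literals {p2=0, p3=0, p4=1, p6=1}.
      branch 1.2 (add ¬((p6 → p3) ↔ p2), ¬p4):
        ¬((p6 → p3) ↔ p2): β-rule — branch into (p6 → p3), ¬p2  //  ¬(p6 → p3), p2.
          branch 1.2.1 (add (p6 → p3), ¬p2):
            (p6 → p3): β-rule — branch into ¬p6  //  p3.
              branch 1.2.1.1 (add ¬p6):
                ○ open, literals {p2=0, p4=0, p6=0}.
              branch 1.2.1.2 (add p3):
                ○ open, literals {p2=0, p3=1, p4=0}.
          branch 1.2.2 (add ¬(p6 → p3), p2):
            ¬(p6 → p3): α-rule — add p6, ¬p3.
            ○ open, literals {p2=1, p3=0, p4=0, p6=1}.
  branch 2 (add (¬p3 ∨ (¬p1 ∧ (¬p2 → ¬p2)))):
    (¬p3 ∨ (¬p1 ∧ (¬p2 → ¬p2))): β-rule — branch into ¬p3  //  (¬p1 ∧ (¬p2 → ¬p2)).
      branch 2.1 (add ¬p3):
        ○ open, literals {p3=0}.
      branch 2.2 (add (¬p1 ∧ (¬p2 → ¬p2))):
        (¬p1 ∧ (¬p2 → ¬p2)): α-rule — add ¬p1, (¬p2 → ¬p2).
        (¬p2 → ¬p2): β-rule — branch into ¬¬p2  //  ¬p2.
          branch 2.2.1 (add ¬¬p2):
            ○ open, literals {p1=0, p2=1}.
          branch 2.2.2 (add ¬p2):
            ○ open, literals {p1=0, p2=0}.
0 branches closed, 9 open.
Each open branch fixes some atoms; the unmentioned ones are free. Counting distinct full assignments: branch {p2=1, p4=1, p6=0} (p1, p3, p5) contributes 8 new; branch {p2=1, p3=1, p4=1} (p1, p5, p6) contributes 4 new; branch {p2=0, p3=0, p4=1, p6=1} (p1, p5) contributes 4 new; branch {p2=0, p4=0, p6=0} (p1, p3, p5) contributes 8 new; branch {p2=0, p3=1, p4=0} (p1, p5, p6) contributes 4 new; branch {p2=1, p3=0, p4=0, p6=1} (p1, p5) contributes 4 new; branch {p3=0} (p1, p2, p4, p5, p6) contributes 16 new; branch {p1=0, p2=1} (p3, p4, p5, p6) contributes 4 new; branch {p1=0, p2=0} (p3, p4, p5, p6) contributes 4 new. Total: 56.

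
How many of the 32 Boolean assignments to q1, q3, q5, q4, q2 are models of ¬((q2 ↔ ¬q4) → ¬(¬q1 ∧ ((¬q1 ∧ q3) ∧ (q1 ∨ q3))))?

4

Initial set: {¬((q2 ↔ ¬q4) → ¬(¬q1 ∧ ((¬q1 ∧ q3) ∧ (q1 ∨ q3))))}.
¬((q2 ↔ ¬q4) → ¬(¬q1 ∧ ((¬q1 ∧ q3) ∧ (q1 ∨ q3)))): α-rule — add (q2 ↔ ¬q4), ¬¬(¬q1 ∧ ((¬q1 ∧ q3) ∧ (q1 ∨ q3))).
¬¬(¬q1 ∧ ((¬q1 ∧ q3) ∧ (q1 ∨ q3))): α-rule — add ¬q1, ((¬q1 ∧ q3) ∧ (q1 ∨ q3)).
((¬q1 ∧ q3) ∧ (q1 ∨ q3)): α-rule — add (¬q1 ∧ q3), (q1 ∨ q3).
(¬q1 ∧ q3): α-rule — add ¬q1, q3.
(q2 ↔ ¬q4): β-rule — branch into q2, ¬q4  //  ¬q2, ¬¬q4.
  branch 1 (add q2, ¬q4):
    (q1 ∨ q3): β-rule — branch into q1  //  q3.
      branch 1.1 (add q1):
        × closes — contains both q1 and ¬q1.
      branch 1.2 (add q3):
        ○ open, literals {q1=false, q2=true, q3=true, q4=false}.
  branch 2 (add ¬q2, ¬¬q4):
    (q1 ∨ q3): β-rule — branch into q1  //  q3.
      branch 2.1 (add q1):
        × closes — contains both q1 and ¬q1.
      branch 2.2 (add q3):
        ○ open, literals {q1=false, q2=false, q3=true, q4=true}.
2 branches closed, 2 open.
Each open branch fixes some atoms; the unmentioned ones are free. Counting distinct full assignments: branch {q1=false, q2=true, q3=true, q4=false} (q5) contributes 2 new; branch {q1=false, q2=false, q3=true, q4=true} (q5) contributes 2 new. Total: 4.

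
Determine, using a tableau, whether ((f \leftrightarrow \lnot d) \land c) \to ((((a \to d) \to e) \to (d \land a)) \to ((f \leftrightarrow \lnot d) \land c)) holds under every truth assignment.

Assume the negation and expand:
Initial set: {F (((f \leftrightarrow \lnot d) \land c) \to ((((a \to d) \to e) \to (d \land a)) \to ((f \leftrightarrow \lnot d) \land c)))}.
F (((f \leftrightarrow \lnot d) \land c) \to ((((a \to d) \to e) \to (d \land a)) \to ((f \leftrightarrow \lnot d) \land c))): α-rule — add T ((f \leftrightarrow \lnot d) \land c), F ((((a \to d) \to e) \to (d \land a)) \to ((f \leftrightarrow \lnot d) \land c)).
T ((f \leftrightarrow \lnot d) \land c): α-rule — add T (f \leftrightarrow \lnot d), T c.
F ((((a \to d) \to e) \to (d \land a)) \to ((f \leftrightarrow \lnot d) \land c)): α-rule — add T (((a \to d) \to e) \to (d \land a)), F ((f \leftrightarrow \lnot d) \land c).
T (f \leftrightarrow \lnot d): β-rule — branch into T f, T \lnot d  //  F f, F \lnot d.
  branch 1 (add T f, T \lnot d):
    T (((a \to d) \to e) \to (d \land a)): β-rule — branch into F ((a \to d) \to e)  //  T (d \land a).
      branch 1.1 (add F ((a \to d) \to e)):
        F ((a \to d) \to e): α-rule — add T (a \to d), F e.
        F ((f \leftrightarrow \lnot d) \land c): β-rule — branch into F (f \leftrightarrow \lnot d)  //  F c.
          branch 1.1.1 (add F (f \leftrightarrow \lnot d)):
            T (a \to d): β-rule — branch into F a  //  T d.
              branch 1.1.1.1 (add F a):
                F (f \leftrightarrow \lnot d): β-rule — branch into T f, F \lnot d  //  F f, T \lnot d.
                  branch 1.1.1.1.1 (add T f, F \lnot d):
                    × closes — contains both d and \lnot d.
                  branch 1.1.1.1.2 (add F f, T \lnot d):
                    × closes — contains both f and \lnot f.
              branch 1.1.1.2 (add T d):
                × closes — contains both d and \lnot d.
          branch 1.1.2 (add F c):
            × closes — contains both c and \lnot c.
      branch 1.2 (add T (d \land a)):
        T (d \land a): α-rule — add T d, T a.
        × closes — contains both d and \lnot d.
  branch 2 (add F f, F \lnot d):
    T (((a \to d) \to e) \to (d \land a)): β-rule — branch into F ((a \to d) \to e)  //  T (d \land a).
      branch 2.1 (add F ((a \to d) \to e)):
        F ((a \to d) \to e): α-rule — add T (a \to d), F e.
        F ((f \leftrightarrow \lnot d) \land c): β-rule — branch into F (f \leftrightarrow \lnot d)  //  F c.
          branch 2.1.1 (add F (f \leftrightarrow \lnot d)):
            T (a \to d): β-rule — branch into F a  //  T d.
              branch 2.1.1.1 (add F a):
                F (f \leftrightarrow \lnot d): β-rule — branch into T f, F \lnot d  //  F f, T \lnot d.
                  branch 2.1.1.1.1 (add T f, F \lnot d):
                    × closes — contains both f and \lnot f.
                  branch 2.1.1.1.2 (add F f, T \lnot d):
                    × closes — contains both d and \lnot d.
              branch 2.1.1.2 (add T d):
                F (f \leftrightarrow \lnot d): β-rule — branch into T f, F \lnot d  //  F f, T \lnot d.
                  branch 2.1.1.2.1 (add T f, F \lnot d):
                    × closes — contains both f and \lnot f.
                  branch 2.1.1.2.2 (add F f, T \lnot d):
                    × closes — contains both d and \lnot d.
          branch 2.1.2 (add F c):
            × closes — contains both c and \lnot c.
      branch 2.2 (add T (d \land a)):
        T (d \land a): α-rule — add T d, T a.
        F ((f \leftrightarrow \lnot d) \land c): β-rule — branch into F (f \leftrightarrow \lnot d)  //  F c.
          branch 2.2.1 (add F (f \leftrightarrow \lnot d)):
            F (f \leftrightarrow \lnot d): β-rule — branch into T f, F \lnot d  //  F f, T \lnot d.
              branch 2.2.1.1 (add T f, F \lnot d):
                × closes — contains both f and \lnot f.
              branch 2.2.1.2 (add F f, T \lnot d):
                × closes — contains both d and \lnot d.
          branch 2.2.2 (add F c):
            × closes — contains both c and \lnot c.
All 13 branches close.
Every branch closed, so the negation is unsatisfiable and the formula is valid.

Valid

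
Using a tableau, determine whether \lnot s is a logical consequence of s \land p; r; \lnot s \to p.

Initial set: {(s \land p); r; (\lnot s \to p); \lnot \lnot s}.
(s \land p): α-rule — add s, p.
(\lnot s \to p): β-rule — branch into \lnot \lnot s  //  p.
  branch 1 (add \lnot \lnot s):
    ○ open, literals {p=true, r=true, s=true}.
  branch 2 (add p):
    ○ open, literals {p=true, r=true, s=true}.
0 branches closed, 2 open.
An open branch gives a countermodel: p=true, r=true, s=true (unmentioned atoms arbitrary); the premises hold there but the conclusion fails.

No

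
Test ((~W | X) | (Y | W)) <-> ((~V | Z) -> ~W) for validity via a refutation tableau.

Not valid

Assume the negation and expand:
Initial set: {~(((~W | X) | (Y | W)) <-> ((~V | Z) -> ~W))}.
~(((~W | X) | (Y | W)) <-> ((~V | Z) -> ~W)): β-rule — branch into ((~W | X) | (Y | W)), ~((~V | Z) -> ~W)  //  ~((~W | X) | (Y | W)), ((~V | Z) -> ~W).
  branch 1 (add ((~W | X) | (Y | W)), ~((~V | Z) -> ~W)):
    ~((~V | Z) -> ~W): α-rule — add (~V | Z), ~~W.
    ((~W | X) | (Y | W)): β-rule — branch into (~W | X)  //  (Y | W).
      branch 1.1 (add (~W | X)):
        (~V | Z): β-rule — branch into ~V  //  Z.
          branch 1.1.1 (add ~V):
            (~W | X): β-rule — branch into ~W  //  X.
              branch 1.1.1.1 (add ~W):
                × closes — contains both W and ~W.
              branch 1.1.1.2 (add X):
                ○ open, literals {V=F, W=T, X=T}.
          branch 1.1.2 (add Z):
            (~W | X): β-rule — branch into ~W  //  X.
              branch 1.1.2.1 (add ~W):
                × closes — contains both W and ~W.
              branch 1.1.2.2 (add X):
                ○ open, literals {W=T, X=T, Z=T}.
      branch 1.2 (add (Y | W)):
        (~V | Z): β-rule — branch into ~V  //  Z.
          branch 1.2.1 (add ~V):
            (Y | W): β-rule — branch into Y  //  W.
              branch 1.2.1.1 (add Y):
                ○ open, literals {V=F, W=T, Y=T}.
              branch 1.2.1.2 (add W):
                ○ open, literals {V=F, W=T}.
          branch 1.2.2 (add Z):
            (Y | W): β-rule — branch into Y  //  W.
              branch 1.2.2.1 (add Y):
                ○ open, literals {W=T, Y=T, Z=T}.
              branch 1.2.2.2 (add W):
                ○ open, literals {W=T, Z=T}.
  branch 2 (add ~((~W | X) | (Y | W)), ((~V | Z) -> ~W)):
    ~((~W | X) | (Y | W)): α-rule — add ~(~W | X), ~(Y | W).
    ~(~W | X): α-rule — add ~~W, ~X.
    ~(Y | W): α-rule — add ~Y, ~W.
    × closes — contains both W and ~W.
3 branches closed, 6 open.
An open branch gives a countermodel: V=F, W=T, X=T (unmentioned atoms arbitrary); under it the original formula is false.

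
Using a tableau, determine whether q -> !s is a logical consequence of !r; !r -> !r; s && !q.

Initial set: {!r; (!r -> !r); (s && !q); !(q -> !s)}.
(s && !q): α-rule — add s, !q.
!(q -> !s): α-rule — add q, !!s.
× closes — contains both q and !q.
All 1 branch closes.
Every branch closed, so the premises entail the conclusion.

Yes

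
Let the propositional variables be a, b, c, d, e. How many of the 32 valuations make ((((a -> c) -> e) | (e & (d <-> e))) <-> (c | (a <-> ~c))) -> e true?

Initial set: {(((((a -> c) -> e) | (e & (d <-> e))) <-> (c | (a <-> ~c))) -> e)}.
(((((a -> c) -> e) | (e & (d <-> e))) <-> (c | (a <-> ~c))) -> e): β-rule — branch into ~((((a -> c) -> e) | (e & (d <-> e))) <-> (c | (a <-> ~c)))  //  e.
  branch 1 (add ~((((a -> c) -> e) | (e & (d <-> e))) <-> (c | (a <-> ~c)))):
    ~((((a -> c) -> e) | (e & (d <-> e))) <-> (c | (a <-> ~c))): β-rule — branch into (((a -> c) -> e) | (e & (d <-> e))), ~(c | (a <-> ~c))  //  ~(((a -> c) -> e) | (e & (d <-> e))), (c | (a <-> ~c)).
      branch 1.1 (add (((a -> c) -> e) | (e & (d <-> e))), ~(c | (a <-> ~c))):
        ~(c | (a <-> ~c)): α-rule — add ~c, ~(a <-> ~c).
        (((a -> c) -> e) | (e & (d <-> e))): β-rule — branch into ((a -> c) -> e)  //  (e & (d <-> e)).
          branch 1.1.1 (add ((a -> c) -> e)):
            ~(a <-> ~c): β-rule — branch into a, ~~c  //  ~a, ~c.
              branch 1.1.1.1 (add a, ~~c):
                × closes — contains both c and ~c.
              branch 1.1.1.2 (add ~a, ~c):
                ((a -> c) -> e): β-rule — branch into ~(a -> c)  //  e.
                  branch 1.1.1.2.1 (add ~(a -> c)):
                    ~(a -> c): α-rule — add a, ~c.
                    × closes — contains both a and ~a.
                  branch 1.1.1.2.2 (add e):
                    ○ open, literals {a=0, c=0, e=1}.
          branch 1.1.2 (add (e & (d <-> e))):
            (e & (d <-> e)): α-rule — add e, (d <-> e).
            ~(a <-> ~c): β-rule — branch into a, ~~c  //  ~a, ~c.
              branch 1.1.2.1 (add a, ~~c):
                × closes — contains both c and ~c.
              branch 1.1.2.2 (add ~a, ~c):
                (d <-> e): β-rule — branch into d, e  //  ~d, ~e.
                  branch 1.1.2.2.1 (add d, e):
                    ○ open, literals {a=0, c=0, d=1, e=1}.
                  branch 1.1.2.2.2 (add ~d, ~e):
                    × closes — contains both e and ~e.
      branch 1.2 (add ~(((a -> c) -> e) | (e & (d <-> e))), (c | (a <-> ~c))):
        ~(((a -> c) -> e) | (e & (d <-> e))): α-rule — add ~((a -> c) -> e), ~(e & (d <-> e)).
        ~((a -> c) -> e): α-rule — add (a -> c), ~e.
        (c | (a <-> ~c)): β-rule — branch into c  //  (a <-> ~c).
          branch 1.2.1 (add c):
            ~(e & (d <-> e)): β-rule — branch into ~e  //  ~(d <-> e).
              branch 1.2.1.1 (add ~e):
                (a -> c): β-rule — branch into ~a  //  c.
                  branch 1.2.1.1.1 (add ~a):
                    ○ open, literals {a=0, c=1, e=0}.
                  branch 1.2.1.1.2 (add c):
                    ○ open, literals {c=1, e=0}.
              branch 1.2.1.2 (add ~(d <-> e)):
                (a -> c): β-rule — branch into ~a  //  c.
                  branch 1.2.1.2.1 (add ~a):
                    ~(d <-> e): β-rule — branch into d, ~e  //  ~d, e.
                      branch 1.2.1.2.1.1 (add d, ~e):
                        ○ open, literals {a=0, c=1, d=1, e=0}.
                      branch 1.2.1.2.1.2 (add ~d, e):
                        × closes — contains both e and ~e.
                  branch 1.2.1.2.2 (add c):
                    ~(d <-> e): β-rule — branch into d, ~e  //  ~d, e.
                      branch 1.2.1.2.2.1 (add d, ~e):
                        ○ open, literals {c=1, d=1, e=0}.
                      branch 1.2.1.2.2.2 (add ~d, e):
                        × closes — contains both e and ~e.
          branch 1.2.2 (add (a <-> ~c)):
            ~(e & (d <-> e)): β-rule — branch into ~e  //  ~(d <-> e).
              branch 1.2.2.1 (add ~e):
                (a -> c): β-rule — branch into ~a  //  c.
                  branch 1.2.2.1.1 (add ~a):
                    (a <-> ~c): β-rule — branch into a, ~c  //  ~a, ~~c.
                      branch 1.2.2.1.1.1 (add a, ~c):
                        × closes — contains both a and ~a.
                      branch 1.2.2.1.1.2 (add ~a, ~~c):
                        ○ open, literals {a=0, c=1, e=0}.
                  branch 1.2.2.1.2 (add c):
                    (a <-> ~c): β-rule — branch into a, ~c  //  ~a, ~~c.
                      branch 1.2.2.1.2.1 (add a, ~c):
                        × closes — contains both c and ~c.
                      branch 1.2.2.1.2.2 (add ~a, ~~c):
                        ○ open, literals {a=0, c=1, e=0}.
              branch 1.2.2.2 (add ~(d <-> e)):
                (a -> c): β-rule — branch into ~a  //  c.
                  branch 1.2.2.2.1 (add ~a):
                    (a <-> ~c): β-rule — branch into a, ~c  //  ~a, ~~c.
                      branch 1.2.2.2.1.1 (add a, ~c):
                        × closes — contains both a and ~a.
                      branch 1.2.2.2.1.2 (add ~a, ~~c):
                        ~(d <-> e): β-rule — branch into d, ~e  //  ~d, e.
                          branch 1.2.2.2.1.2.1 (add d, ~e):
                            ○ open, literals {a=0, c=1, d=1, e=0}.
                          branch 1.2.2.2.1.2.2 (add ~d, e):
                            × closes — contains both e and ~e.
                  branch 1.2.2.2.2 (add c):
                    (a <-> ~c): β-rule — branch into a, ~c  //  ~a, ~~c.
                      branch 1.2.2.2.2.1 (add a, ~c):
                        × closes — contains both c and ~c.
                      branch 1.2.2.2.2.2 (add ~a, ~~c):
                        ~(d <-> e): β-rule — branch into d, ~e  //  ~d, e.
                          branch 1.2.2.2.2.2.1 (add d, ~e):
                            ○ open, literals {a=0, c=1, d=1, e=0}.
                          branch 1.2.2.2.2.2.2 (add ~d, e):
                            × closes — contains both e and ~e.
  branch 2 (add e):
    ○ open, literals {e=1}.
12 branches closed, 11 open.
Each open branch fixes some atoms; the unmentioned ones are free. Counting distinct full assignments: branch {a=0, c=0, e=1} (b, d) contributes 4 new; branch {a=0, c=0, d=1, e=1} (b) contributes 0 new; branch {a=0, c=1, e=0} (b, d) contributes 4 new; branch {c=1, e=0} (a, b, d) contributes 4 new; branch {a=0, c=1, d=1, e=0} (b) contributes 0 new; branch {c=1, d=1, e=0} (a, b) contributes 0 new; branch {a=0, c=1, e=0} (b, d) contributes 0 new; branch {a=0, c=1, e=0} (b, d) contributes 0 new; branch {a=0, c=1, d=1, e=0} (b) contributes 0 new; branch {a=0, c=1, d=1, e=0} (b) contributes 0 new; branch {e=1} (a, b, c, d) contributes 12 new. Total: 24.

24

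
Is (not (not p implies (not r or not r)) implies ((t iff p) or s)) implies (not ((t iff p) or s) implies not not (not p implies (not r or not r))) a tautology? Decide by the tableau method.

Assume the negation and expand:
Initial set: {F ((not (not p implies (not r or not r)) implies ((t iff p) or s)) implies (not ((t iff p) or s) implies not not (not p implies (not r or not r))))}.
F ((not (not p implies (not r or not r)) implies ((t iff p) or s)) implies (not ((t iff p) or s) implies not not (not p implies (not r or not r)))): α-rule — add T (not (not p implies (not r or not r)) implies ((t iff p) or s)), F (not ((t iff p) or s) implies not not (not p implies (not r or not r))).
F (not ((t iff p) or s) implies not not (not p implies (not r or not r))): α-rule — add T not ((t iff p) or s), F not not (not p implies (not r or not r)).
T not ((t iff p) or s): α-rule — add F (t iff p), F s.
F not not (not p implies (not r or not r)): drop double negation, giving F (not p implies (not r or not r)).
F (not p implies (not r or not r)): α-rule — add T not p, F (not r or not r).
F (not r or not r): α-rule — add F not r, F not r.
T (not (not p implies (not r or not r)) implies ((t iff p) or s)): β-rule — branch into F not (not p implies (not r or not r))  //  T ((t iff p) or s).
  branch 1 (add F not (not p implies (not r or not r))):
    F (t iff p): β-rule — branch into T t, F p  //  F t, T p.
      branch 1.1 (add T t, F p):
        F not (not p implies (not r or not r)): β-rule — branch into F not p  //  T (not r or not r).
          branch 1.1.1 (add F not p):
            × closes — contains both p and not p.
          branch 1.1.2 (add T (not r or not r)):
            T (not r or not r): β-rule — branch into T not r  //  T not r.
              branch 1.1.2.1 (add T not r):
                × closes — contains both r and not r.
              branch 1.1.2.2 (add T not r):
                × closes — contains both r and not r.
      branch 1.2 (add F t, T p):
        × closes — contains both p and not p.
  branch 2 (add T ((t iff p) or s)):
    F (t iff p): β-rule — branch into T t, F p  //  F t, T p.
      branch 2.1 (add T t, F p):
        T ((t iff p) or s): β-rule — branch into T (t iff p)  //  T s.
          branch 2.1.1 (add T (t iff p)):
            T (t iff p): β-rule — branch into T t, T p  //  F t, F p.
              branch 2.1.1.1 (add T t, T p):
                × closes — contains both p and not p.
              branch 2.1.1.2 (add F t, F p):
                × closes — contains both t and not t.
          branch 2.1.2 (add T s):
            × closes — contains both s and not s.
      branch 2.2 (add F t, T p):
        × closes — contains both p and not p.
All 8 branches close.
Every branch closed, so the negation is unsatisfiable and the formula is valid.

Valid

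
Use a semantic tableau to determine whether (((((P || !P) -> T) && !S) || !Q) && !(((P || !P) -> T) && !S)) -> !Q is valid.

Assume the negation and expand:
Initial set: {F ((((((P || !P) -> T) && !S) || !Q) && !(((P || !P) -> T) && !S)) -> !Q)}.
F ((((((P || !P) -> T) && !S) || !Q) && !(((P || !P) -> T) && !S)) -> !Q): α-rule — add T (((((P || !P) -> T) && !S) || !Q) && !(((P || !P) -> T) && !S)), F !Q.
T (((((P || !P) -> T) && !S) || !Q) && !(((P || !P) -> T) && !S)): α-rule — add T ((((P || !P) -> T) && !S) || !Q), T !(((P || !P) -> T) && !S).
T ((((P || !P) -> T) && !S) || !Q): β-rule — branch into T (((P || !P) -> T) && !S)  //  T !Q.
  branch 1 (add T (((P || !P) -> T) && !S)):
    T (((P || !P) -> T) && !S): α-rule — add T ((P || !P) -> T), T !S.
    T !(((P || !P) -> T) && !S): β-rule — branch into F ((P || !P) -> T)  //  F !S.
      branch 1.1 (add F ((P || !P) -> T)):
        F ((P || !P) -> T): α-rule — add T (P || !P), F T.
        T ((P || !P) -> T): β-rule — branch into F (P || !P)  //  T T.
          branch 1.1.1 (add F (P || !P)):
            F (P || !P): α-rule — add F P, F !P.
            × closes — contains both P and !P.
          branch 1.1.2 (add T T):
            × closes — contains both T and !T.
      branch 1.2 (add F !S):
        × closes — contains both S and !S.
  branch 2 (add T !Q):
    × closes — contains both Q and !Q.
All 4 branches close.
Every branch closed, so the negation is unsatisfiable and the formula is valid.

Valid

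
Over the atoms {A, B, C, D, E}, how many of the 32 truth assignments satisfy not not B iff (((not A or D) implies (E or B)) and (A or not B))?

Initial set: {(not not B iff (((not A or D) implies (E or B)) and (A or not B)))}.
(not not B iff (((not A or D) implies (E or B)) and (A or not B))): β-rule — branch into not not B, (((not A or D) implies (E or B)) and (A or not B))  //  not not not B, not (((not A or D) implies (E or B)) and (A or not B)).
  branch 1 (add not not B, (((not A or D) implies (E or B)) and (A or not B))):
    not not B: drop double negation, giving B.
    (((not A or D) implies (E or B)) and (A or not B)): α-rule — add ((not A or D) implies (E or B)), (A or not B).
    ((not A or D) implies (E or B)): β-rule — branch into not (not A or D)  //  (E or B).
      branch 1.1 (add not (not A or D)):
        not (not A or D): α-rule — add not not A, not D.
        (A or not B): β-rule — branch into A  //  not B.
          branch 1.1.1 (add A):
            ○ open, literals {A=true, B=true, D=false}.
          branch 1.1.2 (add not B):
            × closes — contains both B and not B.
      branch 1.2 (add (E or B)):
        (A or not B): β-rule — branch into A  //  not B.
          branch 1.2.1 (add A):
            (E or B): β-rule — branch into E  //  B.
              branch 1.2.1.1 (add E):
                ○ open, literals {A=true, B=true, E=true}.
              branch 1.2.1.2 (add B):
                ○ open, literals {A=true, B=true}.
          branch 1.2.2 (add not B):
            × closes — contains both B and not B.
  branch 2 (add not not not B, not (((not A or D) implies (E or B)) and (A or not B))):
    not not not B: drop double negation, giving not B.
    not (((not A or D) implies (E or B)) and (A or not B)): β-rule — branch into not ((not A or D) implies (E or B))  //  not (A or not B).
      branch 2.1 (add not ((not A or D) implies (E or B))):
        not ((not A or D) implies (E or B)): α-rule — add (not A or D), not (E or B).
        not (E or B): α-rule — add not E, not B.
        (not A or D): β-rule — branch into not A  //  D.
          branch 2.1.1 (add not A):
            ○ open, literals {A=false, B=false, E=false}.
          branch 2.1.2 (add D):
            ○ open, literals {B=false, D=true, E=false}.
      branch 2.2 (add not (A or not B)):
        not (A or not B): α-rule — add not A, not not B.
        × closes — contains both B and not B.
3 branches closed, 5 open.
Each open branch fixes some atoms; the unmentioned ones are free. Counting distinct full assignments: branch {A=true, B=true, D=false} (C, E) contributes 4 new; branch {A=true, B=true, E=true} (C, D) contributes 2 new; branch {A=true, B=true} (C, D, E) contributes 2 new; branch {A=false, B=false, E=false} (C, D) contributes 4 new; branch {B=false, D=true, E=false} (A, C) contributes 2 new. Total: 14.

14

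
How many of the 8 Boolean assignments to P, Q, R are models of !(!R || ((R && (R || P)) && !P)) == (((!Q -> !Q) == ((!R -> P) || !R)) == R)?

Initial set: {(!(!R || ((R && (R || P)) && !P)) == (((!Q -> !Q) == ((!R -> P) || !R)) == R))}.
(!(!R || ((R && (R || P)) && !P)) == (((!Q -> !Q) == ((!R -> P) || !R)) == R)): β-rule — branch into !(!R || ((R && (R || P)) && !P)), (((!Q -> !Q) == ((!R -> P) || !R)) == R)  //  !!(!R || ((R && (R || P)) && !P)), !(((!Q -> !Q) == ((!R -> P) || !R)) == R).
  branch 1 (add !(!R || ((R && (R || P)) && !P)), (((!Q -> !Q) == ((!R -> P) || !R)) == R)):
    !(!R || ((R && (R || P)) && !P)): α-rule — add !!R, !((R && (R || P)) && !P).
    (((!Q -> !Q) == ((!R -> P) || !R)) == R): β-rule — branch into ((!Q -> !Q) == ((!R -> P) || !R)), R  //  !((!Q -> !Q) == ((!R -> P) || !R)), !R.
      branch 1.1 (add ((!Q -> !Q) == ((!R -> P) || !R)), R):
        !((R && (R || P)) && !P): β-rule — branch into !(R && (R || P))  //  !!P.
          branch 1.1.1 (add !(R && (R || P))):
            ((!Q -> !Q) == ((!R -> P) || !R)): β-rule — branch into (!Q -> !Q), ((!R -> P) || !R)  //  !(!Q -> !Q), !((!R -> P) || !R).
              branch 1.1.1.1 (add (!Q -> !Q), ((!R -> P) || !R)):
                !(R && (R || P)): β-rule — branch into !R  //  !(R || P).
                  branch 1.1.1.1.1 (add !R):
                    × closes — contains both R and !R.
                  branch 1.1.1.1.2 (add !(R || P)):
                    !(R || P): α-rule — add !R, !P.
                    × closes — contains both R and !R.
              branch 1.1.1.2 (add !(!Q -> !Q), !((!R -> P) || !R)):
                !(!Q -> !Q): α-rule — add !Q, !!Q.
                × closes — contains both Q and !Q.
          branch 1.1.2 (add !!P):
            ((!Q -> !Q) == ((!R -> P) || !R)): β-rule — branch into (!Q -> !Q), ((!R -> P) || !R)  //  !(!Q -> !Q), !((!R -> P) || !R).
              branch 1.1.2.1 (add (!Q -> !Q), ((!R -> P) || !R)):
                (!Q -> !Q): β-rule — branch into !!Q  //  !Q.
                  branch 1.1.2.1.1 (add !!Q):
                    ((!R -> P) || !R): β-rule — branch into (!R -> P)  //  !R.
                      branch 1.1.2.1.1.1 (add (!R -> P)):
                        (!R -> P): β-rule — branch into !!R  //  P.
                          branch 1.1.2.1.1.1.1 (add !!R):
                            ○ open, literals {P=1, Q=1, R=1}.
                          branch 1.1.2.1.1.1.2 (add P):
                            ○ open, literals {P=1, Q=1, R=1}.
                      branch 1.1.2.1.1.2 (add !R):
                        × closes — contains both R and !R.
                  branch 1.1.2.1.2 (add !Q):
                    ((!R -> P) || !R): β-rule — branch into (!R -> P)  //  !R.
                      branch 1.1.2.1.2.1 (add (!R -> P)):
                        (!R -> P): β-rule — branch into !!R  //  P.
                          branch 1.1.2.1.2.1.1 (add !!R):
                            ○ open, literals {P=1, Q=0, R=1}.
                          branch 1.1.2.1.2.1.2 (add P):
                            ○ open, literals {P=1, Q=0, R=1}.
                      branch 1.1.2.1.2.2 (add !R):
                        × closes — contains both R and !R.
              branch 1.1.2.2 (add !(!Q -> !Q), !((!R -> P) || !R)):
                !(!Q -> !Q): α-rule — add !Q, !!Q.
                × closes — contains both Q and !Q.
      branch 1.2 (add !((!Q -> !Q) == ((!R -> P) || !R)), !R):
        × closes — contains both R and !R.
  branch 2 (add !!(!R || ((R && (R || P)) && !P)), !(((!Q -> !Q) == ((!R -> P) || !R)) == R)):
    !!(!R || ((R && (R || P)) && !P)): β-rule — branch into !R  //  ((R && (R || P)) && !P).
      branch 2.1 (add !R):
        !(((!Q -> !Q) == ((!R -> P) || !R)) == R): β-rule — branch into ((!Q -> !Q) == ((!R -> P) || !R)), !R  //  !((!Q -> !Q) == ((!R -> P) || !R)), R.
          branch 2.1.1 (add ((!Q -> !Q) == ((!R -> P) || !R)), !R):
            ((!Q -> !Q) == ((!R -> P) || !R)): β-rule — branch into (!Q -> !Q), ((!R -> P) || !R)  //  !(!Q -> !Q), !((!R -> P) || !R).
              branch 2.1.1.1 (add (!Q -> !Q), ((!R -> P) || !R)):
                (!Q -> !Q): β-rule — branch into !!Q  //  !Q.
                  branch 2.1.1.1.1 (add !!Q):
                    ((!R -> P) || !R): β-rule — branch into (!R -> P)  //  !R.
                      branch 2.1.1.1.1.1 (add (!R -> P)):
                        (!R -> P): β-rule — branch into !!R  //  P.
                          branch 2.1.1.1.1.1.1 (add !!R):
                            × closes — contains both R and !R.
                          branch 2.1.1.1.1.1.2 (add P):
                            ○ open, literals {P=1, Q=1, R=0}.
                      branch 2.1.1.1.1.2 (add !R):
                        ○ open, literals {Q=1, R=0}.
                  branch 2.1.1.1.2 (add !Q):
                    ((!R -> P) || !R): β-rule — branch into (!R -> P)  //  !R.
                      branch 2.1.1.1.2.1 (add (!R -> P)):
                        (!R -> P): β-rule — branch into !!R  //  P.
                          branch 2.1.1.1.2.1.1 (add !!R):
                            × closes — contains both R and !R.
                          branch 2.1.1.1.2.1.2 (add P):
                            ○ open, literals {P=1, Q=0, R=0}.
                      branch 2.1.1.1.2.2 (add !R):
                        ○ open, literals {Q=0, R=0}.
              branch 2.1.1.2 (add !(!Q -> !Q), !((!R -> P) || !R)):
                !(!Q -> !Q): α-rule — add !Q, !!Q.
                × closes — contains both Q and !Q.
          branch 2.1.2 (add !((!Q -> !Q) == ((!R -> P) || !R)), R):
            × closes — contains both R and !R.
      branch 2.2 (add ((R && (R || P)) && !P)):
        ((R && (R || P)) && !P): α-rule — add (R && (R || P)), !P.
        (R && (R || P)): α-rule — add R, (R || P).
        !(((!Q -> !Q) == ((!R -> P) || !R)) == R): β-rule — branch into ((!Q -> !Q) == ((!R -> P) || !R)), !R  //  !((!Q -> !Q) == ((!R -> P) || !R)), R.
          branch 2.2.1 (add ((!Q -> !Q) == ((!R -> P) || !R)), !R):
            × closes — contains both R and !R.
          branch 2.2.2 (add !((!Q -> !Q) == ((!R -> P) || !R)), R):
            (R || P): β-rule — branch into R  //  P.
              branch 2.2.2.1 (add R):
                !((!Q -> !Q) == ((!R -> P) || !R)): β-rule — branch into (!Q -> !Q), !((!R -> P) || !R)  //  !(!Q -> !Q), ((!R -> P) || !R).
                  branch 2.2.2.1.1 (add (!Q -> !Q), !((!R -> P) || !R)):
                    !((!R -> P) || !R): α-rule — add !(!R -> P), !!R.
                    !(!R -> P): α-rule — add !R, !P.
                    × closes — contains both R and !R.
                  branch 2.2.2.1.2 (add !(!Q -> !Q), ((!R -> P) || !R)):
                    !(!Q -> !Q): α-rule — add !Q, !!Q.
                    × closes — contains both Q and !Q.
              branch 2.2.2.2 (add P):
                × closes — contains both P and !P.
15 branches closed, 8 open.
Each open branch fixes some atoms; the unmentioned ones are free. Counting distinct full assignments: branch {P=1, Q=1, R=1} (none free) contributes 1 new; branch {P=1, Q=1, R=1} (none free) contributes 0 new; branch {P=1, Q=0, R=1} (none free) contributes 1 new; branch {P=1, Q=0, R=1} (none free) contributes 0 new; branch {P=1, Q=1, R=0} (none free) contributes 1 new; branch {Q=1, R=0} (P) contributes 1 new; branch {P=1, Q=0, R=0} (none free) contributes 1 new; branch {Q=0, R=0} (P) contributes 1 new. Total: 6.

6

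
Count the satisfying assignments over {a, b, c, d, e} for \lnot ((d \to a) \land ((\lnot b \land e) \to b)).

14

Initial set: {\lnot ((d \to a) \land ((\lnot b \land e) \to b))}.
\lnot ((d \to a) \land ((\lnot b \land e) \to b)): β-rule — branch into \lnot (d \to a)  //  \lnot ((\lnot b \land e) \to b).
  branch 1 (add \lnot (d \to a)):
    \lnot (d \to a): α-rule — add d, \lnot a.
    ○ open, literals {a=0, d=1}.
  branch 2 (add \lnot ((\lnot b \land e) \to b)):
    \lnot ((\lnot b \land e) \to b): α-rule — add (\lnot b \land e), \lnot b.
    (\lnot b \land e): α-rule — add \lnot b, e.
    ○ open, literals {b=0, e=1}.
0 branches closed, 2 open.
Each open branch fixes some atoms; the unmentioned ones are free. Counting distinct full assignments: branch {a=0, d=1} (b, c, e) contributes 8 new; branch {b=0, e=1} (a, c, d) contributes 6 new. Total: 14.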